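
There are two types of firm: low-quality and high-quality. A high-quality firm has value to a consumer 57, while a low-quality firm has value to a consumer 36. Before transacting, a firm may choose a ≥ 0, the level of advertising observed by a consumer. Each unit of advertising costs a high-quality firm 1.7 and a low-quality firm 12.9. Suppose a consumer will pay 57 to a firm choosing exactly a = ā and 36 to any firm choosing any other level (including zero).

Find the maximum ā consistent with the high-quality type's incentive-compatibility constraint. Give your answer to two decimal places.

12.35

Choosing ā yields the high-quality type 57 − 1.7·ā; choosing zero yields 36.
The high-quality type is indifferent at 57 − 1.7·ā = 36, i.e. ā = (57 − 36) / 1.7 ≈ 12.35.
For any ā above 12.35 the high-quality type would rather pool at zero, so separation collapses.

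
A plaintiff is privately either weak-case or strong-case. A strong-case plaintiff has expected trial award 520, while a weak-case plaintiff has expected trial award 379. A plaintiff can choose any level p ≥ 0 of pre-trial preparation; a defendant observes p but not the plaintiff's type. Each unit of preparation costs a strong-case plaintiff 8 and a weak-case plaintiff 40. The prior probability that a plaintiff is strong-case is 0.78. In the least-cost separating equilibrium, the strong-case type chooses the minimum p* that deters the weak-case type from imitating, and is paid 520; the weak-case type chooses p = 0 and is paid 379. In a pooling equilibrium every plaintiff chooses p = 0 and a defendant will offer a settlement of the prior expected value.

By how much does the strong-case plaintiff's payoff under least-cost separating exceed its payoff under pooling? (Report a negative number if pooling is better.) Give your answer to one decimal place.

Least-cost separating signal: p* solves 379 = 520 − 40·p*, so p* = (520 − 379)/40 = 3.525.
Strong-case type's separating payoff: 520 − 8 × p* = 520 − 8 × (520 − 379)/40 = 520 − 1128/40 = 491.8.
Pooling payoff: 0.78 × 520 + 0.22 × 379 = 488.98.
Difference: 491.8 − 488.98 = 2.82, i.e. 2.8 to one decimal place.
The strong-case type prefers to separate.

2.8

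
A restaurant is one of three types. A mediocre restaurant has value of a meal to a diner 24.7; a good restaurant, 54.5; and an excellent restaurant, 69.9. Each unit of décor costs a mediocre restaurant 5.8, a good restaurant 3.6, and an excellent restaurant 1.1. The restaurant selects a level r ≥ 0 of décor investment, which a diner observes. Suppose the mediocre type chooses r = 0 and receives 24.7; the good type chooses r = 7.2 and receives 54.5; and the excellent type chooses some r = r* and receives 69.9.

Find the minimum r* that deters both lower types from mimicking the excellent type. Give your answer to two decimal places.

11.48

Mediocre type (on-path payoff 24.7) won't mimic when 24.7 ≥ 69.9 − 5.8·r*, i.e. r* ≥ 7.79.
Good type (on-path payoff 54.5 − 3.6×7.2 = 28.58) won't mimic when 28.58 ≥ 69.9 − 3.6·r*, i.e. r* ≥ 11.48.
Both must hold, so r* = max(7.79, 11.48) = 11.48. The good type's constraint binds.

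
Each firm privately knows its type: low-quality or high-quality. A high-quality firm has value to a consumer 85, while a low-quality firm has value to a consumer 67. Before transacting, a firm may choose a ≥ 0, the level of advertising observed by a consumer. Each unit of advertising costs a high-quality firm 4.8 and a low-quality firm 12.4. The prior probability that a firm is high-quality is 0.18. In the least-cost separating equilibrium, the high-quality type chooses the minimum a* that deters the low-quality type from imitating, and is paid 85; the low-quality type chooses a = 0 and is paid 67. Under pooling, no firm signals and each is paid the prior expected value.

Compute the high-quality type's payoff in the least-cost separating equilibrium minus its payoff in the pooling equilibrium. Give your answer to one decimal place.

Least-cost separating signal: a* solves 67 = 85 − 12.4·a*, so a* = (85 − 67)/12.4 ≈ 1.4516.
High-quality type's separating payoff: 85 − 4.8 × a* = 85 − 4.8 × (85 − 67)/12.4 = 85 − 86.4/12.4 ≈ 78.032.
Pooling payoff: 0.18 × 85 + 0.82 × 67 = 70.24.
Difference: 78.032 − 70.24 = 7.792, i.e. 7.8 to one decimal place.
The high-quality type prefers to separate.

7.8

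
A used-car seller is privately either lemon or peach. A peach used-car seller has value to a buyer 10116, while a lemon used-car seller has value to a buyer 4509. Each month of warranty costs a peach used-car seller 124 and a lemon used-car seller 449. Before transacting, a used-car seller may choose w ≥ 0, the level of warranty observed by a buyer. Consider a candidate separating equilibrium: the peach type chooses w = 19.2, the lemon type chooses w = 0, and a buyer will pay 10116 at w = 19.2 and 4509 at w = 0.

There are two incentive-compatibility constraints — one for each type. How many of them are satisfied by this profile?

2

Peach type: signal → 10116 − 124 × 19.2 = 7735.2; deviate to 0 → 4509. IC holds (7735.2 ≥ 4509).
Lemon type: stay at 0 → 4509; mimic → 10116 − 449 × 19.2 = 1495.2. IC holds (4509 ≥ 1495.2).
2 of 2 constraints hold, so this is a separating equilibrium.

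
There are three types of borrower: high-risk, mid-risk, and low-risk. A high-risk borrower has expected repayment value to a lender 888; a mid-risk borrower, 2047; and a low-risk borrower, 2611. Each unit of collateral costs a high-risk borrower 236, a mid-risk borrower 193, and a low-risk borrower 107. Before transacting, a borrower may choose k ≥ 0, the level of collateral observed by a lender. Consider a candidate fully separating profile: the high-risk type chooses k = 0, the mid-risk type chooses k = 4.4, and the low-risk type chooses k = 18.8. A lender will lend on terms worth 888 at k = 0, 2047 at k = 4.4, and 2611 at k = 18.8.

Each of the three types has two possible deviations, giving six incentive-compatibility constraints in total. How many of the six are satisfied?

High-risk (own payoff 888): to k=4.4 gives 2047 − 236×4.4 = 1008.6 → profitable ✗; to k=18.8 gives 2611 − 236×18.8 = -1825.8 → no gain ✓.
Low-risk (own payoff 2611 − 107×18.8 = 599.4): to k=0 gives 888 → profitable ✗; to k=4.4 gives 2047 − 107×4.4 = 1576.2 → profitable ✗.
Mid-risk (own payoff 2047 − 193×4.4 = 1197.8): to k=0 gives 888 → no gain ✓; to k=18.8 gives 2611 − 193×18.8 = -1017.4 → no gain ✓.
3 of the 6 constraints hold; not an equilibrium.

3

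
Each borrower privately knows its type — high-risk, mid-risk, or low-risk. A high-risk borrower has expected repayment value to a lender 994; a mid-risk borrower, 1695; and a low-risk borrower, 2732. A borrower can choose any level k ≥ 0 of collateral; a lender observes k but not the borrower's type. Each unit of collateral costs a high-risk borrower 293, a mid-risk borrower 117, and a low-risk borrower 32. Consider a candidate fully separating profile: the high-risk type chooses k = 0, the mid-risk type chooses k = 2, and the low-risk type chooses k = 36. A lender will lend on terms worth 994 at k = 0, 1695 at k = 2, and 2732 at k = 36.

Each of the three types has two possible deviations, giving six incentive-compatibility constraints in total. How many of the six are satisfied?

Low-risk (own payoff 2732 − 32×36 = 1580): to k=0 gives 994 → no gain ✓; to k=2 gives 1695 − 32×2 = 1631 → profitable ✗.
High-risk (own payoff 994): to k=2 gives 1695 − 293×2 = 1109 → profitable ✗; to k=36 gives 2732 − 293×36 = -7816 → no gain ✓.
Mid-risk (own payoff 1695 − 117×2 = 1461): to k=0 gives 994 → no gain ✓; to k=36 gives 2732 − 117×36 = -1480 → no gain ✓.
4 of the 6 constraints hold; not an equilibrium.

4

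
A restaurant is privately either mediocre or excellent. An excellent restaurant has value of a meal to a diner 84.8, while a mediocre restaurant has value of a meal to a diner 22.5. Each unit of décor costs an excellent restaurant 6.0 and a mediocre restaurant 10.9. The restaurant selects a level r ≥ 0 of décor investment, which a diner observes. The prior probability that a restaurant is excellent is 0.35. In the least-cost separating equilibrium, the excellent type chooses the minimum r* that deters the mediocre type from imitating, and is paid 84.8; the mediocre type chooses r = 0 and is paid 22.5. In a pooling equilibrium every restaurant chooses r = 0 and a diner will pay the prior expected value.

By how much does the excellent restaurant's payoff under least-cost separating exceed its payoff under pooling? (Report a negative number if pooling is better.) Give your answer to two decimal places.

Least-cost separating signal: r* solves 22.5 = 84.8 − 10.9·r*, so r* = (84.8 − 22.5)/10.9 ≈ 5.7156.
Excellent type's separating payoff: 84.8 − 6.0 × r* = 84.8 − 6.0 × (84.8 − 22.5)/10.9 = 84.8 − 373.8/10.9 ≈ 50.5064.
Pooling payoff: 0.35 × 84.8 + 0.65 × 22.5 = 44.305.
Difference: 50.5064 − 44.305 = 6.2014, i.e. 6.20 to two decimal places.
The excellent type prefers to separate.

6.20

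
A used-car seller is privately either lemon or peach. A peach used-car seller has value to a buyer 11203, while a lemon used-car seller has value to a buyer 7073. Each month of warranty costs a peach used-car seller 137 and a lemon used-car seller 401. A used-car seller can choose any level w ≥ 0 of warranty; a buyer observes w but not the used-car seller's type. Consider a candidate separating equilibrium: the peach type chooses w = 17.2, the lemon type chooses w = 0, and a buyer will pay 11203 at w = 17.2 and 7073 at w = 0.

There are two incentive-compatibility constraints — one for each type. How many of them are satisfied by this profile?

Lemon type: stay at 0 → 7073; mimic → 11203 − 401 × 17.2 = 4305.8. IC holds (7073 ≥ 4305.8).
Peach type: signal → 11203 − 137 × 17.2 = 8846.6; deviate to 0 → 7073. IC holds (8846.6 ≥ 7073).
2 of 2 constraints hold, so this is a separating equilibrium.

2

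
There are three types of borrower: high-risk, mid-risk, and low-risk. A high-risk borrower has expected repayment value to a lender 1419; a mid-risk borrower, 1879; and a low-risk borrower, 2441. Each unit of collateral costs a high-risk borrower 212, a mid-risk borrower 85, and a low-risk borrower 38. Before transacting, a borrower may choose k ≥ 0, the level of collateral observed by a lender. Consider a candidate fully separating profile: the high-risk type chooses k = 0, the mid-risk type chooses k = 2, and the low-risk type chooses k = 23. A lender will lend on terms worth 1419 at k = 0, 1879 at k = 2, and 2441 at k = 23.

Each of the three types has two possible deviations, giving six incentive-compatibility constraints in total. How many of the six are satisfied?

4

Mid-risk (own payoff 1879 − 85×2 = 1709): to k=0 gives 1419 → no gain ✓; to k=23 gives 2441 − 85×23 = 486 → no gain ✓.
Low-risk (own payoff 2441 − 38×23 = 1567): to k=0 gives 1419 → no gain ✓; to k=2 gives 1879 − 38×2 = 1803 → profitable ✗.
High-risk (own payoff 1419): to k=2 gives 1879 − 212×2 = 1455 → profitable ✗; to k=23 gives 2441 − 212×23 = -2435 → no gain ✓.
4 of the 6 constraints hold; not an equilibrium.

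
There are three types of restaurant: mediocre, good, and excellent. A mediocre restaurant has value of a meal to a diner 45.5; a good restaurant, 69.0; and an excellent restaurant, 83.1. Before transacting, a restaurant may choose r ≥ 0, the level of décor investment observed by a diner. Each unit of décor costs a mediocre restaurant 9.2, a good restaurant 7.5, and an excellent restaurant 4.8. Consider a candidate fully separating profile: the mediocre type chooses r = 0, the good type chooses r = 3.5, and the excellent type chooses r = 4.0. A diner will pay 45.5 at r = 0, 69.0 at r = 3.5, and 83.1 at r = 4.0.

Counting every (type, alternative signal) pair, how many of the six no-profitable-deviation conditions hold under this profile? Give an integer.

Good (own payoff 69.0 − 7.5×3.5 = 42.75): to r=0 gives 45.5 → profitable ✗; to r=4.0 gives 83.1 − 7.5×4.0 = 53.1 → profitable ✗.
Excellent (own payoff 83.1 − 4.8×4.0 = 63.9): to r=0 gives 45.5 → no gain ✓; to r=3.5 gives 69.0 − 4.8×3.5 = 52.2 → no gain ✓.
Mediocre (own payoff 45.5): to r=3.5 gives 69.0 − 9.2×3.5 = 36.8 → no gain ✓; to r=4.0 gives 83.1 − 9.2×4.0 = 46.3 → profitable ✗.
3 of the 6 constraints hold; not an equilibrium.

3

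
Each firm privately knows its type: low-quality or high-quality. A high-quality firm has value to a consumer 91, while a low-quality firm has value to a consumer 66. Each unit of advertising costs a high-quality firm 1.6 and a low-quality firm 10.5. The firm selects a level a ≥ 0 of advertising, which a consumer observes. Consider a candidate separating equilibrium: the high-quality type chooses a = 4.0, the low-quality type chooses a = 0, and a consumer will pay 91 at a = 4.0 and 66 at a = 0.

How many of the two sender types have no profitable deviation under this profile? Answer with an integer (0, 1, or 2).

Low-quality type: stay at 0 → 66; mimic → 91 − 10.5 × 4.0 = 49. IC holds (66 ≥ 49).
High-quality type: signal → 91 − 1.6 × 4.0 = 84.6; deviate to 0 → 66. IC holds (84.6 ≥ 66).
2 of 2 constraints hold, so this is a separating equilibrium.

2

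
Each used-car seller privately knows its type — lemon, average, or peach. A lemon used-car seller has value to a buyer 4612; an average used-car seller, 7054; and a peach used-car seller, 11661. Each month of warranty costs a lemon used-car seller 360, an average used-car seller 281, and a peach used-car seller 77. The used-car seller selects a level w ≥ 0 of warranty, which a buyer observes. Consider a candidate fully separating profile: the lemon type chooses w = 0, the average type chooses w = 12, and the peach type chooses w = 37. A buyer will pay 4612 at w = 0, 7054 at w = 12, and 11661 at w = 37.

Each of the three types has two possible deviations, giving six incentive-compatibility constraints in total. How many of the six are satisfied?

Lemon (own payoff 4612): to w=12 gives 7054 − 360×12 = 2734 → no gain ✓; to w=37 gives 11661 − 360×37 = -1659 → no gain ✓.
Peach (own payoff 11661 − 77×37 = 8812): to w=0 gives 4612 → no gain ✓; to w=12 gives 7054 − 77×12 = 6130 → no gain ✓.
Average (own payoff 7054 − 281×12 = 3682): to w=0 gives 4612 → profitable ✗; to w=37 gives 11661 − 281×37 = 1264 → no gain ✓.
5 of the 6 constraints hold; not an equilibrium.

5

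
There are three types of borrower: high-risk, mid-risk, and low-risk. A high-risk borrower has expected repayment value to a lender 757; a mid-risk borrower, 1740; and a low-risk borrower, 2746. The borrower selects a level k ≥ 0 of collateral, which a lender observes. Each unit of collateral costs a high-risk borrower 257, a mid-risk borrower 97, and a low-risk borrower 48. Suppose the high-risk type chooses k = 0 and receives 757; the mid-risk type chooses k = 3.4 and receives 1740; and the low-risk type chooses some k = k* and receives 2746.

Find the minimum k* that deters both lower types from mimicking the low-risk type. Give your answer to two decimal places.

Mid-risk type (on-path payoff 1740 − 97×3.4 = 1410.2) won't mimic when 1410.2 ≥ 2746 − 97·k*, i.e. k* ≥ 13.77.
High-risk type (on-path payoff 757) won't mimic when 757 ≥ 2746 − 257·k*, i.e. k* ≥ 7.74.
Both must hold, so k* = max(7.74, 13.77) = 13.77. The mid-risk type's constraint binds.

13.77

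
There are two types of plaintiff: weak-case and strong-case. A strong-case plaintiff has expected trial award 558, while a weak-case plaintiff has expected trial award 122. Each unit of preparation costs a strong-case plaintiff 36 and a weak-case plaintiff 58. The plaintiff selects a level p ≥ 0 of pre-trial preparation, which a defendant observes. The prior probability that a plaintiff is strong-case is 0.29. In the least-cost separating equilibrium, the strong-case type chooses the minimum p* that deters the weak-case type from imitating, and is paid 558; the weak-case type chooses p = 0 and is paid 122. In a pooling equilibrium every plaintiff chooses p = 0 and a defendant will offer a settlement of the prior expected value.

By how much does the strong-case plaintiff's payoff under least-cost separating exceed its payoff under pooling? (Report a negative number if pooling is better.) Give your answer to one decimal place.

Least-cost separating signal: p* solves 122 = 558 − 58·p*, so p* = (558 − 122)/58 ≈ 7.5172.
Strong-case type's separating payoff: 558 − 36 × p* = 558 − 36 × (558 − 122)/58 = 558 − 15696/58 ≈ 287.379.
Pooling payoff: 0.29 × 558 + 0.71 × 122 = 248.44.
Difference: 287.379 − 248.44 = 38.939, i.e. 38.9 to one decimal place.
The strong-case type prefers to separate.

38.9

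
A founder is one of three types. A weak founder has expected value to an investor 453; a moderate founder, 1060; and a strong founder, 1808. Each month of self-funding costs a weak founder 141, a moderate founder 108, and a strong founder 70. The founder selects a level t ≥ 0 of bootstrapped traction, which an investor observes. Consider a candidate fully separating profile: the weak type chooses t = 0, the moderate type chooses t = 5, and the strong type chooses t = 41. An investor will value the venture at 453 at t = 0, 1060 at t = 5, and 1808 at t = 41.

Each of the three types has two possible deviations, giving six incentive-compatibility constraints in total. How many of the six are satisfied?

4

Moderate (own payoff 1060 − 108×5 = 520): to t=0 gives 453 → no gain ✓; to t=41 gives 1808 − 108×41 = -2620 → no gain ✓.
Weak (own payoff 453): to t=5 gives 1060 − 141×5 = 355 → no gain ✓; to t=41 gives 1808 − 141×41 = -3973 → no gain ✓.
Strong (own payoff 1808 − 70×41 = -1062): to t=0 gives 453 → profitable ✗; to t=5 gives 1060 − 70×5 = 710 → profitable ✗.
4 of the 6 constraints hold; not an equilibrium.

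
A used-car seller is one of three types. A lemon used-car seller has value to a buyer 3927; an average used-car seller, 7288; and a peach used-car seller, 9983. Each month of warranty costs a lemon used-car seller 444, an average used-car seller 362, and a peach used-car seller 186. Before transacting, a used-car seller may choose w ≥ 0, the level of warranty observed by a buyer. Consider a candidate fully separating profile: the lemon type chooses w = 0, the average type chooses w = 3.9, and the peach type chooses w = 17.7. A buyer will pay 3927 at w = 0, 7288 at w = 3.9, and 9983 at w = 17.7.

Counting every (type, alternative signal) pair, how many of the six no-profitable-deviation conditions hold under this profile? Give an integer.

Lemon (own payoff 3927): to w=3.9 gives 7288 − 444×3.9 = 5556.4 → profitable ✗; to w=17.7 gives 9983 − 444×17.7 = 2124.2 → no gain ✓.
Peach (own payoff 9983 − 186×17.7 = 6690.8): to w=0 gives 3927 → no gain ✓; to w=3.9 gives 7288 − 186×3.9 = 6562.6 → no gain ✓.
Average (own payoff 7288 − 362×3.9 = 5876.2): to w=0 gives 3927 → no gain ✓; to w=17.7 gives 9983 − 362×17.7 = 3575.6 → no gain ✓.
5 of the 6 constraints hold; not an equilibrium.

5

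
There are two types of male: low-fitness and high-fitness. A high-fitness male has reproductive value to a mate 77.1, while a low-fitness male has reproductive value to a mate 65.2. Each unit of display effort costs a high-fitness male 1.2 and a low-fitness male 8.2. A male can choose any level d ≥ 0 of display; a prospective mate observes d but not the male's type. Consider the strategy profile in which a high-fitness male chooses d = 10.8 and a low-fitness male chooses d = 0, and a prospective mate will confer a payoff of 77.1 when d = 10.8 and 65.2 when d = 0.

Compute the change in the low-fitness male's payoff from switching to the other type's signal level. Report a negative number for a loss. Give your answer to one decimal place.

Playing d = 0 the low-fitness male receives 65.2.
Deviating to d = 10.8 brings payment 77.1 at cost 8.2 × 10.8 = 88.56, netting -11.46.
Gain from deviating: -11.46 − 65.2 = -76.66, i.e. -76.7 to one decimal place.
The gain is negative, so the low-fitness type's incentive-compatibility constraint is satisfied.

-76.7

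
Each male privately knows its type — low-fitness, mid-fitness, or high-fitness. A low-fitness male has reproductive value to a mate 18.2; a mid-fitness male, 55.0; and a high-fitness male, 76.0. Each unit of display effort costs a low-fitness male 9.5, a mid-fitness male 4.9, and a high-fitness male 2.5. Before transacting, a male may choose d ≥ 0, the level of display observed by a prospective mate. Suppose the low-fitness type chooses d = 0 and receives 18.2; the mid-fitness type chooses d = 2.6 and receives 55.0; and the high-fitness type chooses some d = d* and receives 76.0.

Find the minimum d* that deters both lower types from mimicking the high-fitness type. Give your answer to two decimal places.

Low-fitness type (on-path payoff 18.2) won't mimic when 18.2 ≥ 76.0 − 9.5·d*, i.e. d* ≥ 6.08.
Mid-fitness type (on-path payoff 55.0 − 4.9×2.6 = 42.26) won't mimic when 42.26 ≥ 76.0 − 4.9·d*, i.e. d* ≥ 6.89.
Both must hold, so d* = max(6.08, 6.89) = 6.89. The mid-fitness type's constraint binds.

6.89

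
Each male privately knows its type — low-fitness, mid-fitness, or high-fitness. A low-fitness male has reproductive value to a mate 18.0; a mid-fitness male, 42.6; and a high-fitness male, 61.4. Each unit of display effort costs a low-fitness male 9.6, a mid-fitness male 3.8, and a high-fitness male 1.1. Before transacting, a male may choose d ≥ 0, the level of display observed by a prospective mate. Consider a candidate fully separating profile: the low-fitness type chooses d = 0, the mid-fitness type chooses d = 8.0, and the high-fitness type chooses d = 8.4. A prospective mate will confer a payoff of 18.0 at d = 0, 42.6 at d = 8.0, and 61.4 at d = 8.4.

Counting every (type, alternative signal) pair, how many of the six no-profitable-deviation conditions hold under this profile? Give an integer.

4

Low-fitness (own payoff 18.0): to d=8.0 gives 42.6 − 9.6×8.0 = -34.2 → no gain ✓; to d=8.4 gives 61.4 − 9.6×8.4 = -19.24 → no gain ✓.
Mid-fitness (own payoff 42.6 − 3.8×8.0 = 12.2): to d=0 gives 18.0 → profitable ✗; to d=8.4 gives 61.4 − 3.8×8.4 = 29.48 → profitable ✗.
High-fitness (own payoff 61.4 − 1.1×8.4 = 52.16): to d=0 gives 18.0 → no gain ✓; to d=8.0 gives 42.6 − 1.1×8.0 = 33.8 → no gain ✓.
4 of the 6 constraints hold; not an equilibrium.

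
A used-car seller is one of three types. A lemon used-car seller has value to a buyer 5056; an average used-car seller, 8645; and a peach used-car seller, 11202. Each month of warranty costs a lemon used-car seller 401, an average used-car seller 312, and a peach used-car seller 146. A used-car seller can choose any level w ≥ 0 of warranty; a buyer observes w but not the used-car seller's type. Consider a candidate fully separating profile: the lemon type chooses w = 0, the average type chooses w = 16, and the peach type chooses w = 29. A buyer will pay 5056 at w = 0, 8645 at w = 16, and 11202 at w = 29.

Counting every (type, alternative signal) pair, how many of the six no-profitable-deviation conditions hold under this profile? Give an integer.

5

Lemon (own payoff 5056): to w=16 gives 8645 − 401×16 = 2229 → no gain ✓; to w=29 gives 11202 − 401×29 = -427 → no gain ✓.
Peach (own payoff 11202 − 146×29 = 6968): to w=0 gives 5056 → no gain ✓; to w=16 gives 8645 − 146×16 = 6309 → no gain ✓.
Average (own payoff 8645 − 312×16 = 3653): to w=0 gives 5056 → profitable ✗; to w=29 gives 11202 − 312×29 = 2154 → no gain ✓.
5 of the 6 constraints hold; not an equilibrium.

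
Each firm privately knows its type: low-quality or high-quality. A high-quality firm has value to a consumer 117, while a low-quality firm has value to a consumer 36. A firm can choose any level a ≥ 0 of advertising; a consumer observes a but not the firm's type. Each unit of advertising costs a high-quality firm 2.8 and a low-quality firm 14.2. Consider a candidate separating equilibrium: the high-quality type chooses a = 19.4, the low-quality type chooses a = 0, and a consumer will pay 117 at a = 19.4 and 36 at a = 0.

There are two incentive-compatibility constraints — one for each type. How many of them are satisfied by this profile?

2

High-quality type: signal → 117 − 2.8 × 19.4 = 62.68; deviate to 0 → 36. IC holds (62.68 ≥ 36).
Low-quality type: stay at 0 → 36; mimic → 117 − 14.2 × 19.4 = -158.48. IC holds (36 ≥ -158.48).
2 of 2 constraints hold, so this is a separating equilibrium.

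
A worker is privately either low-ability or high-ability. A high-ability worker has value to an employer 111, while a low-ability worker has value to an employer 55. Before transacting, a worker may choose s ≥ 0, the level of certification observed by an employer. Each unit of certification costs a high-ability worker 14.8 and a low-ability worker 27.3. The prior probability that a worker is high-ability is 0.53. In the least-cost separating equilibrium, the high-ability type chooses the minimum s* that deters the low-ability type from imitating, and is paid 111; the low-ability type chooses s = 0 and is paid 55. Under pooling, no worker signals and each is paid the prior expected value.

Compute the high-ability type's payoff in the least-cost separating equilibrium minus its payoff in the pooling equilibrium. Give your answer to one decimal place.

-4.0

Least-cost separating signal: s* solves 55 = 111 − 27.3·s*, so s* = (111 − 55)/27.3 ≈ 2.0513.
High-ability type's separating payoff: 111 − 14.8 × s* = 111 − 14.8 × (111 − 55)/27.3 = 111 − 828.8/27.3 ≈ 80.641.
Pooling payoff: 0.53 × 111 + 0.47 × 55 = 84.68.
Difference: 80.641 − 84.68 = -4.039, i.e. -4.0 to one decimal place.
The high-ability type would prefer the pooling outcome.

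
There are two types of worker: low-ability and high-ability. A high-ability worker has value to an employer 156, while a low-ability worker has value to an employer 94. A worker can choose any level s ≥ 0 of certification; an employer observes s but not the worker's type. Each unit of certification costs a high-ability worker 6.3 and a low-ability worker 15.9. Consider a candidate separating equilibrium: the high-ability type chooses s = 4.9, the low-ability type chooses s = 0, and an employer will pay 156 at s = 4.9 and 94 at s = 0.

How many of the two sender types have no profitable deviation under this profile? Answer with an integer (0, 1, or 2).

2

High-ability type: signal → 156 − 6.3 × 4.9 = 125.13; deviate to 0 → 94. IC holds (125.13 ≥ 94).
Low-ability type: stay at 0 → 94; mimic → 156 − 15.9 × 4.9 = 78.09. IC holds (94 ≥ 78.09).
2 of 2 constraints hold, so this is a separating equilibrium.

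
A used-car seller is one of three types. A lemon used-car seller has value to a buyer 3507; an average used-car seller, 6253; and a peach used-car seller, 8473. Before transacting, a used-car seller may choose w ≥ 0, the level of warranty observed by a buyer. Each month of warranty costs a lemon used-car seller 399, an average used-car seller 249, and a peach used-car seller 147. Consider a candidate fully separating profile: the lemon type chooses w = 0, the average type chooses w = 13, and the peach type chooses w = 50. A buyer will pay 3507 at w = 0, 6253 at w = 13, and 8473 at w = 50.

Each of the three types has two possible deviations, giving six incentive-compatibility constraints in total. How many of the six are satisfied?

Peach (own payoff 8473 − 147×50 = 1123): to w=0 gives 3507 → profitable ✗; to w=13 gives 6253 − 147×13 = 4342 → profitable ✗.
Average (own payoff 6253 − 249×13 = 3016): to w=0 gives 3507 → profitable ✗; to w=50 gives 8473 − 249×50 = -3977 → no gain ✓.
Lemon (own payoff 3507): to w=13 gives 6253 − 399×13 = 1066 → no gain ✓; to w=50 gives 8473 − 399×50 = -11477 → no gain ✓.
3 of the 6 constraints hold; not an equilibrium.

3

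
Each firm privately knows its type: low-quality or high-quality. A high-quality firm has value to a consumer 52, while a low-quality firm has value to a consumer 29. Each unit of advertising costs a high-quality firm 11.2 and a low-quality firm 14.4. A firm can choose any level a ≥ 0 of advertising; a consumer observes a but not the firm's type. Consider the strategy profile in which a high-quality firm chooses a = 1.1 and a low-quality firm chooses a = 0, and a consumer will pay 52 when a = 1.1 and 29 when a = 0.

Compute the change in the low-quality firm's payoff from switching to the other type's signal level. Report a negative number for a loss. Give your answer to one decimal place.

7.2

Playing a = 0 the low-quality firm receives 29.
Deviating to a = 1.1 brings payment 52 at cost 14.4 × 1.1 = 15.84, netting 36.16.
Gain from deviating: 36.16 − 29 = 7.16, i.e. 7.2 to one decimal place.
The gain is positive, so the low-quality type's incentive-compatibility constraint is violated — this profile is not a separating equilibrium.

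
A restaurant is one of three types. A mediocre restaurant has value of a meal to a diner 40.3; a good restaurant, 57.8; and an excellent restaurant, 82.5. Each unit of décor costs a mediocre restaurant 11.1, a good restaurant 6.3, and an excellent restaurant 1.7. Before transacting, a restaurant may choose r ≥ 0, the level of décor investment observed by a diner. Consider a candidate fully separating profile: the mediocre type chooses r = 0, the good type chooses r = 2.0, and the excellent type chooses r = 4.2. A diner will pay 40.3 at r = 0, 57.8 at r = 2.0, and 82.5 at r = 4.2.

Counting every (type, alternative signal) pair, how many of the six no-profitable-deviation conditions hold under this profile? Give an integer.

5

Excellent (own payoff 82.5 − 1.7×4.2 = 75.36): to r=0 gives 40.3 → no gain ✓; to r=2.0 gives 57.8 − 1.7×2.0 = 54.4 → no gain ✓.
Mediocre (own payoff 40.3): to r=2.0 gives 57.8 − 11.1×2.0 = 35.6 → no gain ✓; to r=4.2 gives 82.5 − 11.1×4.2 = 35.88 → no gain ✓.
Good (own payoff 57.8 − 6.3×2.0 = 45.2): to r=0 gives 40.3 → no gain ✓; to r=4.2 gives 82.5 − 6.3×4.2 = 56.04 → profitable ✗.
5 of the 6 constraints hold; not an equilibrium.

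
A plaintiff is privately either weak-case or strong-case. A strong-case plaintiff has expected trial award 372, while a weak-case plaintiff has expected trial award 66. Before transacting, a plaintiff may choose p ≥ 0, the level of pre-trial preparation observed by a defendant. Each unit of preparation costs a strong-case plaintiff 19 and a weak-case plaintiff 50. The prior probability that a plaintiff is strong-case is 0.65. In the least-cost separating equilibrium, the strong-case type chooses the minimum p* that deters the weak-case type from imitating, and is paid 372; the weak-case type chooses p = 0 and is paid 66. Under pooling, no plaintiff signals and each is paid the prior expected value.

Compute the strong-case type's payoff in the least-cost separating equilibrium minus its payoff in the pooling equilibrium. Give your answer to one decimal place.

-9.2

Least-cost separating signal: p* solves 66 = 372 − 50·p*, so p* = (372 − 66)/50 = 6.12.
Strong-case type's separating payoff: 372 − 19 × p* = 372 − 19 × (372 − 66)/50 = 372 − 5814/50 = 255.72.
Pooling payoff: 0.65 × 372 + 0.35 × 66 = 264.9.
Difference: 255.72 − 264.9 = -9.18, i.e. -9.2 to one decimal place.
The strong-case type would prefer the pooling outcome.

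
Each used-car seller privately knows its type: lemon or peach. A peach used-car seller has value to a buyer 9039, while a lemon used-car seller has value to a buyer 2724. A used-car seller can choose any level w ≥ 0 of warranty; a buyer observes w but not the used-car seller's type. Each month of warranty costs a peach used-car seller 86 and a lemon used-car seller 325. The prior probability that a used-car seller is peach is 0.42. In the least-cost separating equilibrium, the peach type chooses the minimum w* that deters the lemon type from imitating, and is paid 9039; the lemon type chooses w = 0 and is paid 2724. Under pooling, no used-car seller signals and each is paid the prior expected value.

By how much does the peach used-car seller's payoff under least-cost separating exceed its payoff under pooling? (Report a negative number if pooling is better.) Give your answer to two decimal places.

Least-cost separating signal: w* solves 2724 = 9039 − 325·w*, so w* = (9039 − 2724)/325 ≈ 19.4308.
Peach type's separating payoff: 9039 − 86 × w* = 9039 − 86 × (9039 − 2724)/325 = 9039 − 543090/325 ≈ 7367.9538.
Pooling payoff: 0.42 × 9039 + 0.58 × 2724 = 5376.3.
Difference: 7367.9538 − 5376.3 = 1991.6538, i.e. 1991.65 to two decimal places.
The peach type prefers to separate.

1991.65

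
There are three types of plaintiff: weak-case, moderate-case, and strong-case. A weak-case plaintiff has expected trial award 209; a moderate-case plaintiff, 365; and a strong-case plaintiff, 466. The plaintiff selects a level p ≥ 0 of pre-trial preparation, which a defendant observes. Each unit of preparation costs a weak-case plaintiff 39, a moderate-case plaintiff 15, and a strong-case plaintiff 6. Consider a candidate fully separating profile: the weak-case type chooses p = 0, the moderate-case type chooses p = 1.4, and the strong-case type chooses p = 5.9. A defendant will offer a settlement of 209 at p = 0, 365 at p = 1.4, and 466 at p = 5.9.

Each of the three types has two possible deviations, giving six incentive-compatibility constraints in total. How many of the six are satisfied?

Moderate-case (own payoff 365 − 15×1.4 = 344): to p=0 gives 209 → no gain ✓; to p=5.9 gives 466 − 15×5.9 = 377.5 → profitable ✗.
Weak-case (own payoff 209): to p=1.4 gives 365 − 39×1.4 = 310.4 → profitable ✗; to p=5.9 gives 466 − 39×5.9 = 235.9 → profitable ✗.
Strong-case (own payoff 466 − 6×5.9 = 430.6): to p=0 gives 209 → no gain ✓; to p=1.4 gives 365 − 6×1.4 = 356.6 → no gain ✓.
3 of the 6 constraints hold; not an equilibrium.

3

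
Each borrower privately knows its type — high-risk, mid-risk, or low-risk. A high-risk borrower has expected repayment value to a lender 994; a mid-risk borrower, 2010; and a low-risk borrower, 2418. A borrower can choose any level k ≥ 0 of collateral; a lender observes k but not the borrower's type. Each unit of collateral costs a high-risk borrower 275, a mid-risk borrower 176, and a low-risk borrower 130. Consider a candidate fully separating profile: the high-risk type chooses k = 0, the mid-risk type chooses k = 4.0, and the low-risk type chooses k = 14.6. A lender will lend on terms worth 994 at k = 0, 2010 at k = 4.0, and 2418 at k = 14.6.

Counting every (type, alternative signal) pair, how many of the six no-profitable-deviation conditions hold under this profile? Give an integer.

4

Mid-risk (own payoff 2010 − 176×4.0 = 1306): to k=0 gives 994 → no gain ✓; to k=14.6 gives 2418 − 176×14.6 = -151.6 → no gain ✓.
Low-risk (own payoff 2418 − 130×14.6 = 520): to k=0 gives 994 → profitable ✗; to k=4.0 gives 2010 − 130×4.0 = 1490 → profitable ✗.
High-risk (own payoff 994): to k=4.0 gives 2010 − 275×4.0 = 910 → no gain ✓; to k=14.6 gives 2418 − 275×14.6 = -1597 → no gain ✓.
4 of the 6 constraints hold; not an equilibrium.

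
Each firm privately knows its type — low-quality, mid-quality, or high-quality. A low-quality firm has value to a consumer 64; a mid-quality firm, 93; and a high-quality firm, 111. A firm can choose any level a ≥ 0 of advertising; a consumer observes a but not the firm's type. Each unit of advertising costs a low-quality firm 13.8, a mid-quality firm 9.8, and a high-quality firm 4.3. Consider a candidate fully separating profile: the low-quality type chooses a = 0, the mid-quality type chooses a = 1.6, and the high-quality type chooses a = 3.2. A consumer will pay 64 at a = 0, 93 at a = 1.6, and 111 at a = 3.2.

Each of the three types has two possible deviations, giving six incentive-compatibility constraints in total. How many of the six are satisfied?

High-quality (own payoff 111 − 4.3×3.2 = 97.24): to a=0 gives 64 → no gain ✓; to a=1.6 gives 93 − 4.3×1.6 = 86.12 → no gain ✓.
Low-quality (own payoff 64): to a=1.6 gives 93 − 13.8×1.6 = 70.92 → profitable ✗; to a=3.2 gives 111 − 13.8×3.2 = 66.84 → profitable ✗.
Mid-quality (own payoff 93 − 9.8×1.6 = 77.32): to a=0 gives 64 → no gain ✓; to a=3.2 gives 111 − 9.8×3.2 = 79.64 → profitable ✗.
3 of the 6 constraints hold; not an equilibrium.

3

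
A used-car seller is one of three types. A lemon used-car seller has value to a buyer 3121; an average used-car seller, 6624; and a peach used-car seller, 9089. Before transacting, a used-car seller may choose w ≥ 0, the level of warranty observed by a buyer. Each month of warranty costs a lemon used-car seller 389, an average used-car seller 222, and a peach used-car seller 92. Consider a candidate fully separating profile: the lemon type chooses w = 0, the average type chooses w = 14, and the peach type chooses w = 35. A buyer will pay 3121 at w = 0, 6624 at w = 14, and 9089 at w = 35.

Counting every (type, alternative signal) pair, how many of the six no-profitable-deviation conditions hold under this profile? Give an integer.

6

Average (own payoff 6624 − 222×14 = 3516): to w=0 gives 3121 → no gain ✓; to w=35 gives 9089 − 222×35 = 1319 → no gain ✓.
Lemon (own payoff 3121): to w=14 gives 6624 − 389×14 = 1178 → no gain ✓; to w=35 gives 9089 − 389×35 = -4526 → no gain ✓.
Peach (own payoff 9089 − 92×35 = 5869): to w=0 gives 3121 → no gain ✓; to w=14 gives 6624 − 92×14 = 5336 → no gain ✓.
6 of the 6 constraints hold; this profile is a separating equilibrium.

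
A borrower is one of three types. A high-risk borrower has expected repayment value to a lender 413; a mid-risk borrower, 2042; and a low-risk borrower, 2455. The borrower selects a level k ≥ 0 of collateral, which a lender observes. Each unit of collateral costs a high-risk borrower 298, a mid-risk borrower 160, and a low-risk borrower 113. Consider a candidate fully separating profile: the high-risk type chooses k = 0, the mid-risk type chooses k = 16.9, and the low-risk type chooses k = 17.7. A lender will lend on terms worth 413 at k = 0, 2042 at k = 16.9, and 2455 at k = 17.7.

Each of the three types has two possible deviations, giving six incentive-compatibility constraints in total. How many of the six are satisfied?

4

High-risk (own payoff 413): to k=16.9 gives 2042 − 298×16.9 = -2994.2 → no gain ✓; to k=17.7 gives 2455 − 298×17.7 = -2819.6 → no gain ✓.
Low-risk (own payoff 2455 − 113×17.7 = 454.9): to k=0 gives 413 → no gain ✓; to k=16.9 gives 2042 − 113×16.9 = 132.3 → no gain ✓.
Mid-risk (own payoff 2042 − 160×16.9 = -662): to k=0 gives 413 → profitable ✗; to k=17.7 gives 2455 − 160×17.7 = -377 → profitable ✗.
4 of the 6 constraints hold; not an equilibrium.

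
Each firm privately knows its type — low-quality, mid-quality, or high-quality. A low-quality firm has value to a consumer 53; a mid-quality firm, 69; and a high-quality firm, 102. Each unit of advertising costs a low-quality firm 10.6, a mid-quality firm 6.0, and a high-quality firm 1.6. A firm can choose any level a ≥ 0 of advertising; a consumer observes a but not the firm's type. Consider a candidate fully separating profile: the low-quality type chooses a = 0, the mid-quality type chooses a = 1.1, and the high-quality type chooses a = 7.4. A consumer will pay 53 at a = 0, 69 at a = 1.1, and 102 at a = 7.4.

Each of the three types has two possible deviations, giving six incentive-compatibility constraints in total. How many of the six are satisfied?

High-quality (own payoff 102 − 1.6×7.4 = 90.16): to a=0 gives 53 → no gain ✓; to a=1.1 gives 69 − 1.6×1.1 = 67.24 → no gain ✓.
Mid-quality (own payoff 69 − 6.0×1.1 = 62.4): to a=0 gives 53 → no gain ✓; to a=7.4 gives 102 − 6.0×7.4 = 57.6 → no gain ✓.
Low-quality (own payoff 53): to a=1.1 gives 69 − 10.6×1.1 = 57.34 → profitable ✗; to a=7.4 gives 102 − 10.6×7.4 = 23.56 → no gain ✓.
5 of the 6 constraints hold; not an equilibrium.

5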